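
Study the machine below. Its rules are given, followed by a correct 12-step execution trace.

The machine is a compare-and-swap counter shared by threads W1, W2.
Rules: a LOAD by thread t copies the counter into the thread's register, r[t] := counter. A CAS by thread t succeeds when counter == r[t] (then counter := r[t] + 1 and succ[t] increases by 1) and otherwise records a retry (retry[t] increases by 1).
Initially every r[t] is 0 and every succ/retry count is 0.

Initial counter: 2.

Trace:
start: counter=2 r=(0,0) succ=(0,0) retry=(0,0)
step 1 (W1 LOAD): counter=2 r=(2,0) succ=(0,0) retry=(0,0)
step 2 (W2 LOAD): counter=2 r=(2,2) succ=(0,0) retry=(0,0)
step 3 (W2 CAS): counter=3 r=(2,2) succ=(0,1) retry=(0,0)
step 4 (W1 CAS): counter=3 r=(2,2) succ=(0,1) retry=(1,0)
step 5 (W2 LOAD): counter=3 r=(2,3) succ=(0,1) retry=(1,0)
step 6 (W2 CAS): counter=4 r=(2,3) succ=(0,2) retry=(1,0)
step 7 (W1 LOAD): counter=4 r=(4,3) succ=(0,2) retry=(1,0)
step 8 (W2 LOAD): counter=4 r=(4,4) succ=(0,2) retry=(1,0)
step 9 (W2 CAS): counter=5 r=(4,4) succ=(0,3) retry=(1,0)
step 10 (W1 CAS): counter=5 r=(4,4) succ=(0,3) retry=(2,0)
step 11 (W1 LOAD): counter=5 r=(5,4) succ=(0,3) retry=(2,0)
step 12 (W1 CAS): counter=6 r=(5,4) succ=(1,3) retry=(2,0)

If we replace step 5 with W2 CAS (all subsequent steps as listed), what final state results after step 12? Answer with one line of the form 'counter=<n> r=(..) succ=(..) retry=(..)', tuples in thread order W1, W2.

(re-executing from step 5 with the substitution; state before step 5: counter=3 r=(2,2) succ=(0,1) retry=(1,0))
step 5 (W2 CAS): counter=3 r=(2,2) succ=(0,1) retry=(1,1)
step 6 (W2 CAS): counter=3 r=(2,2) succ=(0,1) retry=(1,2)
step 7 (W1 LOAD): counter=3 r=(3,2) succ=(0,1) retry=(1,2)
step 8 (W2 LOAD): counter=3 r=(3,3) succ=(0,1) retry=(1,2)
step 9 (W2 CAS): counter=4 r=(3,3) succ=(0,2) retry=(1,2)
step 10 (W1 CAS): counter=4 r=(3,3) succ=(0,2) retry=(2,2)
step 11 (W1 LOAD): counter=4 r=(4,3) succ=(0,2) retry=(2,2)
step 12 (W1 CAS): counter=5 r=(4,3) succ=(1,2) retry=(2,2)

counter=5 r=(4,3) succ=(1,2) retry=(2,2)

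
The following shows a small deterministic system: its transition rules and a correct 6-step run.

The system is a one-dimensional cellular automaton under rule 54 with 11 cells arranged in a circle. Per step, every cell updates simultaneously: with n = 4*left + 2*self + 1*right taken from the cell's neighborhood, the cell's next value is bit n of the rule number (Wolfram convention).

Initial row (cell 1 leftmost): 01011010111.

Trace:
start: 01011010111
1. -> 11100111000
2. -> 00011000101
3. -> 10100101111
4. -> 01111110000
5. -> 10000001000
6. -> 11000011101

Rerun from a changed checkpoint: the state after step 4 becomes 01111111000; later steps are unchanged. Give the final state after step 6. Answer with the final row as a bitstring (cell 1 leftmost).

state after step 4 := 01111111000
5. -> 10000000100
6. -> 11000001111

11000001111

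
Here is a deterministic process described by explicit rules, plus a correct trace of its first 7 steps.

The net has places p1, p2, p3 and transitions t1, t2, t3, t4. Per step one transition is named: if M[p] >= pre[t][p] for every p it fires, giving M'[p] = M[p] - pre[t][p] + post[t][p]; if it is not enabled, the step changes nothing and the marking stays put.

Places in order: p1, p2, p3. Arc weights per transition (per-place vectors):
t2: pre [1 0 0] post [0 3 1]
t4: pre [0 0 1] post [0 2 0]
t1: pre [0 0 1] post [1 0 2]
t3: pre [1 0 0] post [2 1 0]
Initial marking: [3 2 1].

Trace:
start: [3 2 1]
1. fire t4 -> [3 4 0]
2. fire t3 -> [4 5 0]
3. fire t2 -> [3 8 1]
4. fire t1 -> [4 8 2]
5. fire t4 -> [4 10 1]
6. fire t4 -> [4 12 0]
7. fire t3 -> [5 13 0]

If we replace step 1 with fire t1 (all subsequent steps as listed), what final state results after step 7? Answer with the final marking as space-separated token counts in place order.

(re-executing from step 1 with the substitution; state before step 1: [3 2 1])
1. fire t1 -> [4 2 2]
2. fire t3 -> [5 3 2]
3. fire t2 -> [4 6 3]
4. fire t1 -> [5 6 4]
5. fire t4 -> [5 8 3]
6. fire t4 -> [5 10 2]
7. fire t3 -> [6 11 2]

6 11 2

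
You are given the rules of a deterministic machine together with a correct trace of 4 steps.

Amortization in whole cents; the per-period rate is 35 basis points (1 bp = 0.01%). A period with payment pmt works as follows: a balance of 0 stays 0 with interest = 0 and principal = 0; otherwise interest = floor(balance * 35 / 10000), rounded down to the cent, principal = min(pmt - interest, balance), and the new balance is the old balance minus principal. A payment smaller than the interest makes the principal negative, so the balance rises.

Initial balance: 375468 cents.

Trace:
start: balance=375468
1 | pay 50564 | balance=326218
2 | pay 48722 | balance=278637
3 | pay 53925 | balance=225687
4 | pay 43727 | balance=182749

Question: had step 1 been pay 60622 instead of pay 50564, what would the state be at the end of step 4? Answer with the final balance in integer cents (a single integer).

(re-executing from step 1 with the substitution; state before step 1: balance=375468)
1 | pay 60622 | balance=316160
2 | pay 48722 | balance=268544
3 | pay 53925 | balance=215558
4 | pay 43727 | balance=172585

172585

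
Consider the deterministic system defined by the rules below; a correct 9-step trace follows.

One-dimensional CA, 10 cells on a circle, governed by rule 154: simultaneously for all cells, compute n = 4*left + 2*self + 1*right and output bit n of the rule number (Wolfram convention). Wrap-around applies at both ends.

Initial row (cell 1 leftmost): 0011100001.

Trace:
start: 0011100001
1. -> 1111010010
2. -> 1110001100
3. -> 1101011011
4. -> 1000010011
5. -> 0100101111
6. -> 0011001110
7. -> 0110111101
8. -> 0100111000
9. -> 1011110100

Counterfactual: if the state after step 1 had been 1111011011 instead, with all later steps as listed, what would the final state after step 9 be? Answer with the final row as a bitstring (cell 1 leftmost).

1111110110

state after step 1 := 1111011011
2. -> 1110010011
3. -> 1101101111
4. -> 1001001111
5. -> 0110111111
6. -> 0100111110
7. -> 1011111101
8. -> 0011111001
9. -> 1111110110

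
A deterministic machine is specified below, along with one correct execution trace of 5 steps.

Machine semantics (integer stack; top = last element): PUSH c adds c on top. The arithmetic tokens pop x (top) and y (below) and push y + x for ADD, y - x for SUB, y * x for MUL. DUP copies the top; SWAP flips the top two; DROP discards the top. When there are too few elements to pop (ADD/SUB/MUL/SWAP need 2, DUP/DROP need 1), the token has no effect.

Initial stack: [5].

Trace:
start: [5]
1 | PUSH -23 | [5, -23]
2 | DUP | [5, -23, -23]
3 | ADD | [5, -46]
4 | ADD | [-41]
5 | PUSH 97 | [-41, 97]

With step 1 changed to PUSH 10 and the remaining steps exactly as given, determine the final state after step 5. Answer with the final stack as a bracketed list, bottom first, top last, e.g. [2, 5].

(re-executing from step 1 with the substitution; state before step 1: [5])
1 | PUSH 10 | [5, 10]
2 | DUP | [5, 10, 10]
3 | ADD | [5, 20]
4 | ADD | [25]
5 | PUSH 97 | [25, 97]

[25, 97]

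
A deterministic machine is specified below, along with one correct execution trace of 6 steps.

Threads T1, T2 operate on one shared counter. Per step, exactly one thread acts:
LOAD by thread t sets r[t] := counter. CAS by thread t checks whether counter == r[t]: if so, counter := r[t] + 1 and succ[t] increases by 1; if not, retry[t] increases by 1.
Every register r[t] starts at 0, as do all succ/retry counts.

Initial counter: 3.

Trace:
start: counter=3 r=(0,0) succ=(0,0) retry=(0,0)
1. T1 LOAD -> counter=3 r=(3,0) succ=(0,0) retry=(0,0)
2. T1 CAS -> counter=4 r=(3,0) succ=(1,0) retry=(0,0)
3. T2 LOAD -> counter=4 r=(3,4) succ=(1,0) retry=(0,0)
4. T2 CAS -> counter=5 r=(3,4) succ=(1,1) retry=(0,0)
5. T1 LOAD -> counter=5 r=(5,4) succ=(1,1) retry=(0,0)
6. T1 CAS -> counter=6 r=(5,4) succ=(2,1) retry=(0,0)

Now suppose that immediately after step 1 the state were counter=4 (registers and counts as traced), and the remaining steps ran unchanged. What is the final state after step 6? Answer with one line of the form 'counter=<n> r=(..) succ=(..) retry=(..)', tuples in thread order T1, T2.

state after step 1 := counter=4 r=(3,0) succ=(0,0) retry=(0,0)
2. T1 CAS -> counter=4 r=(3,0) succ=(0,0) retry=(1,0)
3. T2 LOAD -> counter=4 r=(3,4) succ=(0,0) retry=(1,0)
4. T2 CAS -> counter=5 r=(3,4) succ=(0,1) retry=(1,0)
5. T1 LOAD -> counter=5 r=(5,4) succ=(0,1) retry=(1,0)
6. T1 CAS -> counter=6 r=(5,4) succ=(1,1) retry=(1,0)

counter=6 r=(5,4) succ=(1,1) retry=(1,0)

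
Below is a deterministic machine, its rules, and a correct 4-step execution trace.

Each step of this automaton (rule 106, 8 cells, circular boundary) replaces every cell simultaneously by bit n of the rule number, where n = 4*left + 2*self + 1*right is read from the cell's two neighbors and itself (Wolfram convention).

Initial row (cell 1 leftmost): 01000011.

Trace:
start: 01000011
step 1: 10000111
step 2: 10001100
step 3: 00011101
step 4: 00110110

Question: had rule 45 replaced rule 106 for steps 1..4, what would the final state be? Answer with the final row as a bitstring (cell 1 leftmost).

01011001

(re-executing steps 1..4 under rule 45; state before step 1: 01000011)
step 1: 11011010
step 2: 10110111
step 3: 01101100
step 4: 01011001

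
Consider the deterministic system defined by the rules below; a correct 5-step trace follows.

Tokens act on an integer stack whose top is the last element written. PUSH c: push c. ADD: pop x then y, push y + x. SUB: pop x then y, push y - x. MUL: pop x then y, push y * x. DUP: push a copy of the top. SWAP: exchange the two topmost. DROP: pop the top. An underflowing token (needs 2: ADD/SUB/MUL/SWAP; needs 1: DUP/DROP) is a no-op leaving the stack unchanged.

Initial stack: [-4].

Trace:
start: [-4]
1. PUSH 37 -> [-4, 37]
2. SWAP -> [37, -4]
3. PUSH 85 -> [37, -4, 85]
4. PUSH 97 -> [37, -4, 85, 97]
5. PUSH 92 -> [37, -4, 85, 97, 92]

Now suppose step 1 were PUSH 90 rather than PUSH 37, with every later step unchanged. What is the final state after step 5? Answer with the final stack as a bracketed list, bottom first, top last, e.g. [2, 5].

(re-executing from step 1 with the substitution; state before step 1: [-4])
1. PUSH 90 -> [-4, 90]
2. SWAP -> [90, -4]
3. PUSH 85 -> [90, -4, 85]
4. PUSH 97 -> [90, -4, 85, 97]
5. PUSH 92 -> [90, -4, 85, 97, 92]

[90, -4, 85, 97, 92]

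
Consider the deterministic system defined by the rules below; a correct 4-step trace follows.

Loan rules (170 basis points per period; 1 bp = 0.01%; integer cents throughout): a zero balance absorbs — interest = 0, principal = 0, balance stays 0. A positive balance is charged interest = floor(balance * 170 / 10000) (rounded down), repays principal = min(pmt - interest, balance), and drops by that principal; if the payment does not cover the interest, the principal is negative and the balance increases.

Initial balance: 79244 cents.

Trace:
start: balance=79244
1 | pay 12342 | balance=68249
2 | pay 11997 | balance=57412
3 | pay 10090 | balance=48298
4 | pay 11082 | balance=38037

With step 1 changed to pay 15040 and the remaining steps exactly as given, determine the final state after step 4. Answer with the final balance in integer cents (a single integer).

(re-executing from step 1 with the substitution; state before step 1: balance=79244)
1 | pay 15040 | balance=65551
2 | pay 11997 | balance=54668
3 | pay 10090 | balance=45507
4 | pay 11082 | balance=35198

35198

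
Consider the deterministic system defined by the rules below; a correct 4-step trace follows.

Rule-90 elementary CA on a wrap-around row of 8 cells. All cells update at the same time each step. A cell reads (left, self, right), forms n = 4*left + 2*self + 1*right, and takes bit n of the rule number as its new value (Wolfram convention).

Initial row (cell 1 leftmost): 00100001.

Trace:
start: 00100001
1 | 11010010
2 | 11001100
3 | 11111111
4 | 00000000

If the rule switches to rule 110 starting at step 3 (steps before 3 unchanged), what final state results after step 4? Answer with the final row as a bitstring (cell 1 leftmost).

(re-executing steps 3..4 under rule 110; state before step 3: 11001100)
3 | 11011101
4 | 01110111

01110111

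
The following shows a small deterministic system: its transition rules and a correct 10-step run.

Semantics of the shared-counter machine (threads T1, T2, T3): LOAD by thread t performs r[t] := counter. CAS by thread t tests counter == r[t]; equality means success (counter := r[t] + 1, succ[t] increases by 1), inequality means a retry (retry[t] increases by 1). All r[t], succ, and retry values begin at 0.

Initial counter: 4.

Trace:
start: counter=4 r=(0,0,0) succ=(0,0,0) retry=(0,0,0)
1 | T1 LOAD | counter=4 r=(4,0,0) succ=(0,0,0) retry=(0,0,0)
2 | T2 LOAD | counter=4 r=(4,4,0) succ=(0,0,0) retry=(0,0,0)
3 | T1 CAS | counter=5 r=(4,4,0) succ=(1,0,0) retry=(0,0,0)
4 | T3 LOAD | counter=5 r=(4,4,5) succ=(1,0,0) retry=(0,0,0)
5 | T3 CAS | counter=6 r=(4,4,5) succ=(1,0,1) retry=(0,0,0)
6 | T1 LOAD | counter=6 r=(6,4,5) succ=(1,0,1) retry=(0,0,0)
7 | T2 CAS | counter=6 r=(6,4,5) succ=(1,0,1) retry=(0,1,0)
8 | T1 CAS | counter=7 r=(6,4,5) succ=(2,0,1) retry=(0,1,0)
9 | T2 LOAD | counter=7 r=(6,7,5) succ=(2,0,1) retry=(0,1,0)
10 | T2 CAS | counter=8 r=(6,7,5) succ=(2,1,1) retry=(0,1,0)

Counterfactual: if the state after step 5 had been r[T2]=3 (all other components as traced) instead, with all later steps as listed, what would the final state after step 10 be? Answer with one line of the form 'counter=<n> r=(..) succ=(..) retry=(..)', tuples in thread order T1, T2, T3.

state after step 5 := counter=6 r=(4,3,5) succ=(1,0,1) retry=(0,0,0)
6 | T1 LOAD | counter=6 r=(6,3,5) succ=(1,0,1) retry=(0,0,0)
7 | T2 CAS | counter=6 r=(6,3,5) succ=(1,0,1) retry=(0,1,0)
8 | T1 CAS | counter=7 r=(6,3,5) succ=(2,0,1) retry=(0,1,0)
9 | T2 LOAD | counter=7 r=(6,7,5) succ=(2,0,1) retry=(0,1,0)
10 | T2 CAS | counter=8 r=(6,7,5) succ=(2,1,1) retry=(0,1,0)

counter=8 r=(6,7,5) succ=(2,1,1) retry=(0,1,0)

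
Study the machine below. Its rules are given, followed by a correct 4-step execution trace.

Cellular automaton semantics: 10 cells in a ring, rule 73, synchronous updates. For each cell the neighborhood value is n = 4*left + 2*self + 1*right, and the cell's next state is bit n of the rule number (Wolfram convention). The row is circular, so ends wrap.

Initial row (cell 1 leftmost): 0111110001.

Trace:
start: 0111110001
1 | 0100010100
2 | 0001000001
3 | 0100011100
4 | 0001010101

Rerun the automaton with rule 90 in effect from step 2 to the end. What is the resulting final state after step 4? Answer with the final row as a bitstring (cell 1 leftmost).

0000100010

(re-executing steps 2..4 under rule 90; state before step 2: 0100010100)
2 | 1010100010
3 | 0000010100
4 | 0000100010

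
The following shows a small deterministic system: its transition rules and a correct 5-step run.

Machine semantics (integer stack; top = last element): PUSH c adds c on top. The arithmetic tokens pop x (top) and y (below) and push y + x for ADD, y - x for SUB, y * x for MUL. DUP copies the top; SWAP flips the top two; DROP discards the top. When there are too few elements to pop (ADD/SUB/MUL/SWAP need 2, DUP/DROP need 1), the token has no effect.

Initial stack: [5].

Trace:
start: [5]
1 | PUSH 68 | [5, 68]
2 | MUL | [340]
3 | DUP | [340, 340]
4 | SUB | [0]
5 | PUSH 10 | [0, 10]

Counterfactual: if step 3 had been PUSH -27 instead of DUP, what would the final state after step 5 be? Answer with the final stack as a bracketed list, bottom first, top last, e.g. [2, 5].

[367, 10]

(re-executing from step 3 with the substitution; state before step 3: [340])
3 | PUSH -27 | [340, -27]
4 | SUB | [367]
5 | PUSH 10 | [367, 10]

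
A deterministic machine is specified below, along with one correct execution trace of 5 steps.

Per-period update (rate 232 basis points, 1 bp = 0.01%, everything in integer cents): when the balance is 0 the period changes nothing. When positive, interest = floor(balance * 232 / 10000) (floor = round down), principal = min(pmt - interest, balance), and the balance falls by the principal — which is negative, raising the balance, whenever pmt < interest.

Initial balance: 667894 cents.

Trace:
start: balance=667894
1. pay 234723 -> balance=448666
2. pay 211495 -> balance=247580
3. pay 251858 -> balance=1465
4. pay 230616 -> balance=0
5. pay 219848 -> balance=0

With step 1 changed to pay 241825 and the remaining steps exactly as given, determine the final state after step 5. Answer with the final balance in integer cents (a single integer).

0

(re-executing from step 1 with the substitution; state before step 1: balance=667894)
1. pay 241825 -> balance=441564
2. pay 211495 -> balance=240313
3. pay 251858 -> balance=0
4. pay 230616 -> balance=0
5. pay 219848 -> balance=0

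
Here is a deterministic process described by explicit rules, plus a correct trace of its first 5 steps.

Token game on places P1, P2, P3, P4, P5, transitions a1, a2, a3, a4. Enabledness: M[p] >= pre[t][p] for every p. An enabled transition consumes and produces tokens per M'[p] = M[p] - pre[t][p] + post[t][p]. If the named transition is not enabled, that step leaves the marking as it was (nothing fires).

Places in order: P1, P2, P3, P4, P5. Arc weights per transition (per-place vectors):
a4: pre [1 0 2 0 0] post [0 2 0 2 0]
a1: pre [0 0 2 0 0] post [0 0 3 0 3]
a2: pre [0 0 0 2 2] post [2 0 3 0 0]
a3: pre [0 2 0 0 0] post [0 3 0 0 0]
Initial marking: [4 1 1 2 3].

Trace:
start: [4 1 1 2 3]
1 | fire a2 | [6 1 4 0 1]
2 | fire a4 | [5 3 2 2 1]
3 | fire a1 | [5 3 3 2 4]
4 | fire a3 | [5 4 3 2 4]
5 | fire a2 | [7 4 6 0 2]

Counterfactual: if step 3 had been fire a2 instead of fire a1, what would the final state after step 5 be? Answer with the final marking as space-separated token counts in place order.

5 4 2 2 1

(re-executing from step 3 with the substitution; state before step 3: [5 3 2 2 1])
3 | fire a2 | [5 3 2 2 1]
4 | fire a3 | [5 4 2 2 1]
5 | fire a2 | [5 4 2 2 1]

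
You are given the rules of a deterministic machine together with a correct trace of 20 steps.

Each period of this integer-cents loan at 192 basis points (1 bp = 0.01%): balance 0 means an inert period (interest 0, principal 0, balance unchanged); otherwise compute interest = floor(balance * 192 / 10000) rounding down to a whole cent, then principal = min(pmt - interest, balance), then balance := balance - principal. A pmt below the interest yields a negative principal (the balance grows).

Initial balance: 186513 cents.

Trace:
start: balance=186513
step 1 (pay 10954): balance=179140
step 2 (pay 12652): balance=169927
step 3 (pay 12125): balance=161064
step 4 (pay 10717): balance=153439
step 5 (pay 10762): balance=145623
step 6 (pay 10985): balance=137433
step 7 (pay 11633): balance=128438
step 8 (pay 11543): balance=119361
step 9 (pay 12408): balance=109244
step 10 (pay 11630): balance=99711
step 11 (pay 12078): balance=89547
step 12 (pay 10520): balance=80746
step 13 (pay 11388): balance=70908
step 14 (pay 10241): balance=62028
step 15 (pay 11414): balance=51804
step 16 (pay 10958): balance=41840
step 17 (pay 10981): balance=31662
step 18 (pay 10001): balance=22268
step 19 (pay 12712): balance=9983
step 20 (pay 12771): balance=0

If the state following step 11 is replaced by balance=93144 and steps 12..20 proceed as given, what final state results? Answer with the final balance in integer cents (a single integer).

1674

state after step 11 := balance=93144
step 12 (pay 10520): balance=84412
step 13 (pay 11388): balance=74644
step 14 (pay 10241): balance=65836
step 15 (pay 11414): balance=55686
step 16 (pay 10958): balance=45797
step 17 (pay 10981): balance=35695
step 18 (pay 10001): balance=26379
step 19 (pay 12712): balance=14173
step 20 (pay 12771): balance=1674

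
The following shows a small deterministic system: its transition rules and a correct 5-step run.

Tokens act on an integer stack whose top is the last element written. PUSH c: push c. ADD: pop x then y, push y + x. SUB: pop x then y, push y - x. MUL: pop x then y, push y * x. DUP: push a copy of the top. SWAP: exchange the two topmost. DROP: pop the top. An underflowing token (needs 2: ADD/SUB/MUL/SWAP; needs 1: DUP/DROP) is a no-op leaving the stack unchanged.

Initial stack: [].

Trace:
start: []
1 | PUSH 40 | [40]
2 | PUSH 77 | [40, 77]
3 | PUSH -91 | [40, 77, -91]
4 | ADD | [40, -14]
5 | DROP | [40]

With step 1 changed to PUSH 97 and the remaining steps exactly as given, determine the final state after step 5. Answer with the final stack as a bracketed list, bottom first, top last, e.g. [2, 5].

[97]

(re-executing from step 1 with the substitution; state before step 1: [])
1 | PUSH 97 | [97]
2 | PUSH 77 | [97, 77]
3 | PUSH -91 | [97, 77, -91]
4 | ADD | [97, -14]
5 | DROP | [97]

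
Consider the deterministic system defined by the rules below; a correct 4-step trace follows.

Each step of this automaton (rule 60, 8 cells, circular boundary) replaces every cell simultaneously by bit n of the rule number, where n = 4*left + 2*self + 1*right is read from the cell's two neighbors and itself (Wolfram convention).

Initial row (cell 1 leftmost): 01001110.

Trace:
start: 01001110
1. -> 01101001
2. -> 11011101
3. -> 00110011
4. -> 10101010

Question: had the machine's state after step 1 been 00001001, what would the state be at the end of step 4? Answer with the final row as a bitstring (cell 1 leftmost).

11101110

state after step 1 := 00001001
2. -> 10001101
3. -> 01001011
4. -> 11101110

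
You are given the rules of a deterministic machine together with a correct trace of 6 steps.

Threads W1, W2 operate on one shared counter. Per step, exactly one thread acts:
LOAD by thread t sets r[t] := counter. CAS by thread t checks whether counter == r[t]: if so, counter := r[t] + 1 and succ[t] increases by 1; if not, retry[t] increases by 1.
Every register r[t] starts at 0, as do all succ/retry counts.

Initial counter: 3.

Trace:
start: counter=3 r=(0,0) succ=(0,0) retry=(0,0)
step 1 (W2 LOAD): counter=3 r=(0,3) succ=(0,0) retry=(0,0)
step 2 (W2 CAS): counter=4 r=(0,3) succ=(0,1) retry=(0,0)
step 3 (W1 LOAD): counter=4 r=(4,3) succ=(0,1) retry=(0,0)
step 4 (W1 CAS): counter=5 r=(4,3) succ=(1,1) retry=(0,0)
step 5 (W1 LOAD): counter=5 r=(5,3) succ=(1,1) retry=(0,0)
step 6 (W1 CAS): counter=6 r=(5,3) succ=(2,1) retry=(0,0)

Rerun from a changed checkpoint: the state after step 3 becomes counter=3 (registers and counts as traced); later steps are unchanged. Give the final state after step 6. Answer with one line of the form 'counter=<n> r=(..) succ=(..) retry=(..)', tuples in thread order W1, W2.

state after step 3 := counter=3 r=(4,3) succ=(0,1) retry=(0,0)
step 4 (W1 CAS): counter=3 r=(4,3) succ=(0,1) retry=(1,0)
step 5 (W1 LOAD): counter=3 r=(3,3) succ=(0,1) retry=(1,0)
step 6 (W1 CAS): counter=4 r=(3,3) succ=(1,1) retry=(1,0)

counter=4 r=(3,3) succ=(1,1) retry=(1,0)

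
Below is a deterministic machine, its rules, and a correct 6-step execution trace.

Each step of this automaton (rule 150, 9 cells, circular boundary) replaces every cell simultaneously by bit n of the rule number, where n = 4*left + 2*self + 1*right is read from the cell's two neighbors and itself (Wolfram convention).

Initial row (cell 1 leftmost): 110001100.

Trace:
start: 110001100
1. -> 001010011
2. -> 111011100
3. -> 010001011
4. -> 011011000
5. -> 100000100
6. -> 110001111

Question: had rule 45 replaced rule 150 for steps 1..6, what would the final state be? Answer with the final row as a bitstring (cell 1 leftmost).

001100111

(re-executing steps 1..6 under rule 45; state before step 1: 110001100)
1. -> 100101000
2. -> 100111010
3. -> 100100111
4. -> 000100100
5. -> 110100101
6. -> 001100111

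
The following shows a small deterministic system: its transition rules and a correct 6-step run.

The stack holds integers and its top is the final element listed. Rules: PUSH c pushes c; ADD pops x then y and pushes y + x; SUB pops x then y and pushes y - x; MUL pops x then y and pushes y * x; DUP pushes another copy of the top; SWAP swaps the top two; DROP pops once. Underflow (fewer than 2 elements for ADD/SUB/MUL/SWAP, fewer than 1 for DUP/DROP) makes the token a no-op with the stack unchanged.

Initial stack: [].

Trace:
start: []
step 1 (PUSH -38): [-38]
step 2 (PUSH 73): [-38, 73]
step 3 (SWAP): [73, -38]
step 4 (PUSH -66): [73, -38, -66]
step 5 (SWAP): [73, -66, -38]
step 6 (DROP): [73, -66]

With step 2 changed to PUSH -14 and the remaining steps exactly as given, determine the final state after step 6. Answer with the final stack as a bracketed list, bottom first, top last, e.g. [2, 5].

[-14, -66]

(re-executing from step 2 with the substitution; state before step 2: [-38])
step 2 (PUSH -14): [-38, -14]
step 3 (SWAP): [-14, -38]
step 4 (PUSH -66): [-14, -38, -66]
step 5 (SWAP): [-14, -66, -38]
step 6 (DROP): [-14, -66]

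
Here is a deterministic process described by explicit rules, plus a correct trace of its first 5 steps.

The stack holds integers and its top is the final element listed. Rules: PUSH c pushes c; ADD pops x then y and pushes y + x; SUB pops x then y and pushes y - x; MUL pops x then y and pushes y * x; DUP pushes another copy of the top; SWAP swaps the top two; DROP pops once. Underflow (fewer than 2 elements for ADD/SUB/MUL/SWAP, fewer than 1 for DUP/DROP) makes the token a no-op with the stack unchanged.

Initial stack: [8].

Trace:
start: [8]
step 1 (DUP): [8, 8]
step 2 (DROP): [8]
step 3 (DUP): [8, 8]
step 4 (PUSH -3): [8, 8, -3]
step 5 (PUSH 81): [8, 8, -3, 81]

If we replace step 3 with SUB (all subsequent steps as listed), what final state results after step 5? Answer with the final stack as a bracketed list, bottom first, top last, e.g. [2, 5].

[8, -3, 81]

(re-executing from step 3 with the substitution; state before step 3: [8])
step 3 (SUB): [8]
step 4 (PUSH -3): [8, -3]
step 5 (PUSH 81): [8, -3, 81]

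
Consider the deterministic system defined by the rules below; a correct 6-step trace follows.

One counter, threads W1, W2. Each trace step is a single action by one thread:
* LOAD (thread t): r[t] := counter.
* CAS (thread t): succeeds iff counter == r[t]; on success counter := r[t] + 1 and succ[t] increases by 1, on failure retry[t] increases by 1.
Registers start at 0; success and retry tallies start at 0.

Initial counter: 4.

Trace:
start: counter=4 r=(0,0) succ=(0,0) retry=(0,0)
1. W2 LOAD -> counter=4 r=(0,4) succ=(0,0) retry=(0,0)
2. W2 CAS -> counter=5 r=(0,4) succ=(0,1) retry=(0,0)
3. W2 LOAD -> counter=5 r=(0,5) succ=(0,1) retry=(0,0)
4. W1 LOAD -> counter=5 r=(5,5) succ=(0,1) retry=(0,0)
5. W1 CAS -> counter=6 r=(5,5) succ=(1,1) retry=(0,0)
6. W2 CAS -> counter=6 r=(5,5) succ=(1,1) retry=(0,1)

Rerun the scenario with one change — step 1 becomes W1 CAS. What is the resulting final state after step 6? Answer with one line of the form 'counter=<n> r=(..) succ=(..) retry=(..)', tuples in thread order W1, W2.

counter=5 r=(4,4) succ=(1,0) retry=(1,2)

(re-executing from step 1 with the substitution; state before step 1: counter=4 r=(0,0) succ=(0,0) retry=(0,0))
1. W1 CAS -> counter=4 r=(0,0) succ=(0,0) retry=(1,0)
2. W2 CAS -> counter=4 r=(0,0) succ=(0,0) retry=(1,1)
3. W2 LOAD -> counter=4 r=(0,4) succ=(0,0) retry=(1,1)
4. W1 LOAD -> counter=4 r=(4,4) succ=(0,0) retry=(1,1)
5. W1 CAS -> counter=5 r=(4,4) succ=(1,0) retry=(1,1)
6. W2 CAS -> counter=5 r=(4,4) succ=(1,0) retry=(1,2)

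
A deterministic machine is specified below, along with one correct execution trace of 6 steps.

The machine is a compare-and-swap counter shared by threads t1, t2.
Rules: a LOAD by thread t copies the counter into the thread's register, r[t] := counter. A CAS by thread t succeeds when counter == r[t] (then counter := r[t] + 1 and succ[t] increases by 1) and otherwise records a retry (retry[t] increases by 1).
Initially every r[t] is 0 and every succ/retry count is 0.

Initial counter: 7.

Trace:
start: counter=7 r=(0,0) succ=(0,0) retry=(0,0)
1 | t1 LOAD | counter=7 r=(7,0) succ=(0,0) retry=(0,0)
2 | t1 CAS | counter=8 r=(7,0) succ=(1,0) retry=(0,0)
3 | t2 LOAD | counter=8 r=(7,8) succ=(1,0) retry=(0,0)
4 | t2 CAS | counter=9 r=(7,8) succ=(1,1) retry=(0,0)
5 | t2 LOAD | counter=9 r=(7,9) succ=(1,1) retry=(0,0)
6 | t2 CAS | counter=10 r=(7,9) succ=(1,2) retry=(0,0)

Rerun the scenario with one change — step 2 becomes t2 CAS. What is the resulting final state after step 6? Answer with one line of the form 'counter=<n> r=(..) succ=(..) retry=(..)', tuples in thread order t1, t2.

(re-executing from step 2 with the substitution; state before step 2: counter=7 r=(7,0) succ=(0,0) retry=(0,0))
2 | t2 CAS | counter=7 r=(7,0) succ=(0,0) retry=(0,1)
3 | t2 LOAD | counter=7 r=(7,7) succ=(0,0) retry=(0,1)
4 | t2 CAS | counter=8 r=(7,7) succ=(0,1) retry=(0,1)
5 | t2 LOAD | counter=8 r=(7,8) succ=(0,1) retry=(0,1)
6 | t2 CAS | counter=9 r=(7,8) succ=(0,2) retry=(0,1)

counter=9 r=(7,8) succ=(0,2) retry=(0,1)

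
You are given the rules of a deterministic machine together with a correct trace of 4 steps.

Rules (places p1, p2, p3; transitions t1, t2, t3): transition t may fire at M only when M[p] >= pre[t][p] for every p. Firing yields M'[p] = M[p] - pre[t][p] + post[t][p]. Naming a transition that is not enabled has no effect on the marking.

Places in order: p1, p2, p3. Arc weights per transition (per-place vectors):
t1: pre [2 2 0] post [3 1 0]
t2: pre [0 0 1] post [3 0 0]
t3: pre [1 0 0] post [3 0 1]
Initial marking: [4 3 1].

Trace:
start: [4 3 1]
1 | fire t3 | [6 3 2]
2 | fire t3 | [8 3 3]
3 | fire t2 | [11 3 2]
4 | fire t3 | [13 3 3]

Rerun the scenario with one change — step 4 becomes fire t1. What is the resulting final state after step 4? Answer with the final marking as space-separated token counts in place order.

(re-executing from step 4 with the substitution; state before step 4: [11 3 2])
4 | fire t1 | [12 2 2]

12 2 2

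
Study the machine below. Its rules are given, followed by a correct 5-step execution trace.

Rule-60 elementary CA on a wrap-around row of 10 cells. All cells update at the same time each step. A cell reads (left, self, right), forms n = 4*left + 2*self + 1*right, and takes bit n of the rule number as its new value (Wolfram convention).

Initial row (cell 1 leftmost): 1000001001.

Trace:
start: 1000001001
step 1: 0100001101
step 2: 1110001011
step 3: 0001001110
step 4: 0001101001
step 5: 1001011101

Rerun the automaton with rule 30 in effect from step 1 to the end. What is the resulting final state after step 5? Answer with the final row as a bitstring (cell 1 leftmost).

0010001001

(re-executing steps 1..5 under rule 30; state before step 1: 1000001001)
step 1: 0100011111
step 2: 0110110000
step 3: 1100101000
step 4: 1011101101
step 5: 0010001001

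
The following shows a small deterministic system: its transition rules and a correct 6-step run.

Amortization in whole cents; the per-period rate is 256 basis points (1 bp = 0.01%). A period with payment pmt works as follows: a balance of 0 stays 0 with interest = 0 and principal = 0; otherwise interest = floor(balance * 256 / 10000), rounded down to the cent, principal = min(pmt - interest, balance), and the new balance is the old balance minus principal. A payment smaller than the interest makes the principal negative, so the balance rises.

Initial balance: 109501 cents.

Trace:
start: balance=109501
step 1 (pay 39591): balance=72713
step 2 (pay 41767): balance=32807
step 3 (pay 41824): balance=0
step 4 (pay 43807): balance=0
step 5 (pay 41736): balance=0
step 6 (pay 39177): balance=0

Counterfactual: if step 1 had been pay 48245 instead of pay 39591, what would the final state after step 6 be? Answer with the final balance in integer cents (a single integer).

(re-executing from step 1 with the substitution; state before step 1: balance=109501)
step 1 (pay 48245): balance=64059
step 2 (pay 41767): balance=23931
step 3 (pay 41824): balance=0
step 4 (pay 43807): balance=0
step 5 (pay 41736): balance=0
step 6 (pay 39177): balance=0

0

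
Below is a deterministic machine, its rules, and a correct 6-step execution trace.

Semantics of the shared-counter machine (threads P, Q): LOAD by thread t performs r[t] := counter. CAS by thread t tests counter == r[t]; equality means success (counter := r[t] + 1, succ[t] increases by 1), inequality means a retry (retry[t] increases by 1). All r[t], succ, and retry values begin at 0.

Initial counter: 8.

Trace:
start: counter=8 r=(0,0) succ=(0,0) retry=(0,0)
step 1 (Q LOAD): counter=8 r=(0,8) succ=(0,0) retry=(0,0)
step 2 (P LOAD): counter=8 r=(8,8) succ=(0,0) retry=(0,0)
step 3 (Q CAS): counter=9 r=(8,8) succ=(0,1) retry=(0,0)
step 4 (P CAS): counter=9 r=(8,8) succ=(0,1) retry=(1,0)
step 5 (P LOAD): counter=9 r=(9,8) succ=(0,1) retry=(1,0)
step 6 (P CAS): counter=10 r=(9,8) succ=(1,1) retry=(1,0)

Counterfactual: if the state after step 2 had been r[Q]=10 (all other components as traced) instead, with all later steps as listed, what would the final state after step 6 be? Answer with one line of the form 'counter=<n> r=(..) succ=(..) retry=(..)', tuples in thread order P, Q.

counter=10 r=(9,10) succ=(2,0) retry=(0,1)

state after step 2 := counter=8 r=(8,10) succ=(0,0) retry=(0,0)
step 3 (Q CAS): counter=8 r=(8,10) succ=(0,0) retry=(0,1)
step 4 (P CAS): counter=9 r=(8,10) succ=(1,0) retry=(0,1)
step 5 (P LOAD): counter=9 r=(9,10) succ=(1,0) retry=(0,1)
step 6 (P CAS): counter=10 r=(9,10) succ=(2,0) retry=(0,1)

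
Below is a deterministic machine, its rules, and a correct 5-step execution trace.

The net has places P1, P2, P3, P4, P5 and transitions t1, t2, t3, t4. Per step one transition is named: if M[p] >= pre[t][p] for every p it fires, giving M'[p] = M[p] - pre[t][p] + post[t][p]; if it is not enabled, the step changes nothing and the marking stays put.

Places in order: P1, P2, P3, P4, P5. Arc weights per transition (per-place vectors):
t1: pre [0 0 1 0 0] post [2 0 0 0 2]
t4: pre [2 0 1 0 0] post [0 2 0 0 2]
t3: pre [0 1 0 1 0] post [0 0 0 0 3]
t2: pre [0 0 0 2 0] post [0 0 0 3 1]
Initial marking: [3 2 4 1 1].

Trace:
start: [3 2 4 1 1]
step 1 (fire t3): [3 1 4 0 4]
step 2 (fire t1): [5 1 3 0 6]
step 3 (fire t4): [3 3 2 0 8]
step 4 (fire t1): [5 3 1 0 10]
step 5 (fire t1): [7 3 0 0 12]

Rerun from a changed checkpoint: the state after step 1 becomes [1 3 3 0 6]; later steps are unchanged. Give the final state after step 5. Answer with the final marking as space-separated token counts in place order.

state after step 1 := [1 3 3 0 6]
step 2 (fire t1): [3 3 2 0 8]
step 3 (fire t4): [1 5 1 0 10]
step 4 (fire t1): [3 5 0 0 12]
step 5 (fire t1): [3 5 0 0 12]

3 5 0 0 12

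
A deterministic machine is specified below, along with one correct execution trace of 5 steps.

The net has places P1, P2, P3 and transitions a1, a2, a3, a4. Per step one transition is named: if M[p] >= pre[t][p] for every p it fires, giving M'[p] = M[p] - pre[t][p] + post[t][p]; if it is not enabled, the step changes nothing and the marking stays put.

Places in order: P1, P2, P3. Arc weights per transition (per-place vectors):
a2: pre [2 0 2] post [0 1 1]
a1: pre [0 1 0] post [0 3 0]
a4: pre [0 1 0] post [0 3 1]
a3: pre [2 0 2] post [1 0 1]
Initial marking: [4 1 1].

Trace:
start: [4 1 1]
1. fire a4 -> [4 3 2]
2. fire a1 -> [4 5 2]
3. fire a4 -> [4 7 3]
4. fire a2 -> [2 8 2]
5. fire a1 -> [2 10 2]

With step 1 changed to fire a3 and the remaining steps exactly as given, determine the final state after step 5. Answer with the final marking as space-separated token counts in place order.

(re-executing from step 1 with the substitution; state before step 1: [4 1 1])
1. fire a3 -> [4 1 1]
2. fire a1 -> [4 3 1]
3. fire a4 -> [4 5 2]
4. fire a2 -> [2 6 1]
5. fire a1 -> [2 8 1]

2 8 1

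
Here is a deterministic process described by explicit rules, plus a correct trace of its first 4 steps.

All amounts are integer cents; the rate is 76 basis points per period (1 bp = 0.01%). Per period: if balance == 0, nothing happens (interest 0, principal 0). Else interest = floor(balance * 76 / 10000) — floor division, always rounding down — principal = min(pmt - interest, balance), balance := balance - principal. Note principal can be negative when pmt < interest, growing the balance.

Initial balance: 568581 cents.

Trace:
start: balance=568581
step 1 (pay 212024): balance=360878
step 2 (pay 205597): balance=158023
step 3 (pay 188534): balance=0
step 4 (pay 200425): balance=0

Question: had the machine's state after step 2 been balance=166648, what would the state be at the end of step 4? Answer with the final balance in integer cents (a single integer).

0

state after step 2 := balance=166648
step 3 (pay 188534): balance=0
step 4 (pay 200425): balance=0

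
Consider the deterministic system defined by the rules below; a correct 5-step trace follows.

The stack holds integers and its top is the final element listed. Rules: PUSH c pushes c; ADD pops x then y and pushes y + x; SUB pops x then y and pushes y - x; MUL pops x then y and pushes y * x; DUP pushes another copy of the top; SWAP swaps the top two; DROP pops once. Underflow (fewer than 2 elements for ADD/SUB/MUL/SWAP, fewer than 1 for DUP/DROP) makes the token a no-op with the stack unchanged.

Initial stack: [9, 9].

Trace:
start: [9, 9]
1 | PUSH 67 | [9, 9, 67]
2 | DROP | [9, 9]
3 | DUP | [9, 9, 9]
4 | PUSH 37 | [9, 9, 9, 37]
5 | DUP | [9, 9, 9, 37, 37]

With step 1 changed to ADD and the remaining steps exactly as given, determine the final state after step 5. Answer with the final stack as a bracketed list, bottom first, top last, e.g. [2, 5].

(re-executing from step 1 with the substitution; state before step 1: [9, 9])
1 | ADD | [18]
2 | DROP | []
3 | DUP | []
4 | PUSH 37 | [37]
5 | DUP | [37, 37]

[37, 37]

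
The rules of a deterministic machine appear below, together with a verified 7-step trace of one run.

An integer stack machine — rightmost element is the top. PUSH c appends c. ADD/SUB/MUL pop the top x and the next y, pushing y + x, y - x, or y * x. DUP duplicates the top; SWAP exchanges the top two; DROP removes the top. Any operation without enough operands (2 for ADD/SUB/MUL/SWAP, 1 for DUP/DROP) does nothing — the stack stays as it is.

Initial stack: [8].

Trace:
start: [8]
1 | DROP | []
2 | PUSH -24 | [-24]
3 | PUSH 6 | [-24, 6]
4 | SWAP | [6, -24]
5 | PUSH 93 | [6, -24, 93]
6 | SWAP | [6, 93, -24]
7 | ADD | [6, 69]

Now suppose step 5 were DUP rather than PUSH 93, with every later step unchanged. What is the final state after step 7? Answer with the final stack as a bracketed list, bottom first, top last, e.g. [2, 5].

(re-executing from step 5 with the substitution; state before step 5: [6, -24])
5 | DUP | [6, -24, -24]
6 | SWAP | [6, -24, -24]
7 | ADD | [6, -48]

[6, -48]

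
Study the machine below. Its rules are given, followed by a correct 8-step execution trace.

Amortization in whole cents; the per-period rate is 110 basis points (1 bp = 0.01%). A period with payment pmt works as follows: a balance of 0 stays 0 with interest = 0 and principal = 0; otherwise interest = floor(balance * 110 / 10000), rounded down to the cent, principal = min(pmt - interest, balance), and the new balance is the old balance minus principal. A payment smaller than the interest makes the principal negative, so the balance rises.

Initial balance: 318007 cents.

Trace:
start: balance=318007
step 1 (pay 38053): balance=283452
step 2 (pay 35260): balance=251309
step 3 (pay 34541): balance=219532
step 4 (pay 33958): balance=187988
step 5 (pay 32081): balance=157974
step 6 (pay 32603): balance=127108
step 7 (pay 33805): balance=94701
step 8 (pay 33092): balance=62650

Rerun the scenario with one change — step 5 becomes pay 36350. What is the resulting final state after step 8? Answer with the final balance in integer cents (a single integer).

(re-executing from step 5 with the substitution; state before step 5: balance=187988)
step 5 (pay 36350): balance=153705
step 6 (pay 32603): balance=122792
step 7 (pay 33805): balance=90337
step 8 (pay 33092): balance=58238

58238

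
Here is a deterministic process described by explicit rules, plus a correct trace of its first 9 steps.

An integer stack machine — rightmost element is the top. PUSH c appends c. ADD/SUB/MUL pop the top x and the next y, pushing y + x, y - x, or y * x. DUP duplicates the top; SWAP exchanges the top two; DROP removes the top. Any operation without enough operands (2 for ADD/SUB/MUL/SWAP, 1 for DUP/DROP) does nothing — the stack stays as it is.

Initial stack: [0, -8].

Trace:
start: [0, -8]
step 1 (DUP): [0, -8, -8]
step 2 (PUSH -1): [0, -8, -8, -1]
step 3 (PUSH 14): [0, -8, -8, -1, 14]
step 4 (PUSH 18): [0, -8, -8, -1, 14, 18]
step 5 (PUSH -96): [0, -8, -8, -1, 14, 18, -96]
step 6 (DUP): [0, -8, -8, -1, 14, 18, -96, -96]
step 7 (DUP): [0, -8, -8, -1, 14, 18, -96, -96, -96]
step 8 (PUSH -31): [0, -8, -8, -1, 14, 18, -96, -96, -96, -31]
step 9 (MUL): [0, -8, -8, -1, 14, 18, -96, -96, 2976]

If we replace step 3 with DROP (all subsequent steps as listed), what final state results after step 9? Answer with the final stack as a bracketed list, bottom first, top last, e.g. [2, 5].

[0, -8, -8, 18, -96, -96, 2976]

(re-executing from step 3 with the substitution; state before step 3: [0, -8, -8, -1])
step 3 (DROP): [0, -8, -8]
step 4 (PUSH 18): [0, -8, -8, 18]
step 5 (PUSH -96): [0, -8, -8, 18, -96]
step 6 (DUP): [0, -8, -8, 18, -96, -96]
step 7 (DUP): [0, -8, -8, 18, -96, -96, -96]
step 8 (PUSH -31): [0, -8, -8, 18, -96, -96, -96, -31]
step 9 (MUL): [0, -8, -8, 18, -96, -96, 2976]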